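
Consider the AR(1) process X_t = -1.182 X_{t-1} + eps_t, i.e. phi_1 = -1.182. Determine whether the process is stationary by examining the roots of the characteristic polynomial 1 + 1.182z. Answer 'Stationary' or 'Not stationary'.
\text{Not stationary}

The AR(p) characteristic polynomial is P(z) = 1 + 1.182z.
Stationarity requires all roots to lie outside the unit circle, i.e. |z| > 1 for every root.
This is linear in z: 1 + (1.182) z = 0  =>  z = -1/(1.182) = -0.846024,  |z| = 0.846024.
Moduli of all roots: 0.8460.
All moduli strictly greater than 1? No.
Verdict: Not stationary.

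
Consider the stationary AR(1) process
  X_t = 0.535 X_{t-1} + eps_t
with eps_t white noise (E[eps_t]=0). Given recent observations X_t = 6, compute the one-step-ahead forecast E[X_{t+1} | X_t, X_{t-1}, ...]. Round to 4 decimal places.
E[X_{t+1} \mid \mathcal F_t] = 3.2100

For an AR(p) model X_t = c + sum_i phi_i X_{t-i} + eps_t, the
one-step-ahead conditional mean is
  E[X_{t+1} | X_t, ...] = c + sum_i phi_i X_{t+1-i}.
Substitute known values:
  E[X_{t+1} | ...] = (0.535) * (6)
                   = 3.2100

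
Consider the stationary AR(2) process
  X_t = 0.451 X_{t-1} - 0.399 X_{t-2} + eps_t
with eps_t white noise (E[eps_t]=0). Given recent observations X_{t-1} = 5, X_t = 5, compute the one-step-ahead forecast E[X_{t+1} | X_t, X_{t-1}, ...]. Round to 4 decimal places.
E[X_{t+1} \mid \mathcal F_t] = 0.2600

For an AR(p) model X_t = c + sum_i phi_i X_{t-i} + eps_t, the
one-step-ahead conditional mean is
  E[X_{t+1} | X_t, ...] = c + sum_i phi_i X_{t+1-i}.
Substitute known values:
  E[X_{t+1} | ...] = (0.451) * (5) + (-0.399) * (5)
                   = 0.2600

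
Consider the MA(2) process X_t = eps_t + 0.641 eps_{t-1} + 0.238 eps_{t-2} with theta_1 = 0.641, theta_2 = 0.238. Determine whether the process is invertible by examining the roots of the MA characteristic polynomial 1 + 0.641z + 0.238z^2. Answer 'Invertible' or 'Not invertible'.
\text{Invertible}

The MA(q) characteristic polynomial is P(z) = 1 + 0.641z + 0.238z^2.
Invertibility requires all roots to lie outside the unit circle, i.e. |z| > 1 for every root.
Set 1 + (0.641) z + (0.238) z^2 = 0, i.e. a z^2 + b z + c = 0 with a = 0.238, b = 0.641, c = 1.
Discriminant D = b^2 - 4ac = (0.641)^2 - 4*(0.238)*1 = 0.410881 - (0.952) = -0.541119.
D < 0, so the roots are the complex-conjugate pair z = (-b +/- i sqrt(-D)) / (2a) = -1.3466 +/- 1.5454i.
For a conjugate pair |z|^2 = z * conj(z) = (product of roots) = c/a = 1/(0.238) = 4.201681, so |z| = sqrt(4.201681) = 2.0498 for both roots.
Moduli of all roots: 2.0498, 2.0498.
All moduli strictly greater than 1? Yes.
Verdict: Invertible.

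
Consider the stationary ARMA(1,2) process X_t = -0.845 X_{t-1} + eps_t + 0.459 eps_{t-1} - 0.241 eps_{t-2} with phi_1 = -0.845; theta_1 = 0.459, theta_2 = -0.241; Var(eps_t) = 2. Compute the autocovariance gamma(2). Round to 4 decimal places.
\gamma(2) = 0.2621

Multiply the model equation by X_{t-k} and take expectations. With theta_0 = psi_0 = 1 and psi_j the MA(infinity) weights, this gives
  gamma(k) - sum_i phi_i gamma(k-i) = c_k,
  c_k = sigma^2 * sum_{j=k..q} theta_j psi_{j-k}   (c_k = 0 for k > q),
using gamma(-m) = gamma(m).
psi-weights needed (psi_j = theta_j + sum_i phi_i psi_{j-i}):
  psi_1 = theta_1 + phi_1 = 0.459 + (-0.845) = -0.386
  psi_2 = theta_2 + phi_1 psi_1 = -0.241 + (-0.845)(-0.386) = 0.08517
Right-hand sides:
  c_0 = sigma^2 (1 + theta_1 psi_1 + theta_2 psi_2) = 2 * (1 + (0.459)(-0.386) + (-0.241)(0.08517)) = 2 * 0.8023 = 1.6046
  c_1 = sigma^2 (theta_1 + theta_2 psi_1) = 2 * (0.459 + (-0.241)(-0.386)) = 1.104052
  c_2 = sigma^2 theta_2 = 2 * (-0.241) = -0.482
Equations for k = 0 and k = 1 (AR order 1):
  gamma(0) = phi_1 gamma(1) + c_0
  gamma(1) = phi_1 gamma(0) + c_1
Substituting the second into the first: gamma(0) (1 - phi_1^2) = c_0 + phi_1 c_1, so
  gamma(0) = (c_0 + phi_1 c_1) / (1 - phi_1^2) = (1.6046 + (-0.845)(1.104052)) / (1 - (-0.845)^2) = 0.671676 / 0.285975 = 2.348723.
  gamma(1) = phi_1 gamma(0) + c_1 = (-0.845)(2.348723) + (1.104052) = -0.880619.
For k = 2: gamma(2) = phi_1 gamma(1) + c_2
  = (-0.845)(-0.880619) + (-0.482) = 0.262123.
Therefore gamma(2) = 0.2621 (to 4 decimal places).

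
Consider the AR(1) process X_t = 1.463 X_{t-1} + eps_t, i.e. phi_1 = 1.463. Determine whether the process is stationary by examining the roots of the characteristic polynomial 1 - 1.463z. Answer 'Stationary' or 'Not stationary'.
\text{Not stationary}

The AR(p) characteristic polynomial is P(z) = 1 - 1.463z.
Stationarity requires all roots to lie outside the unit circle, i.e. |z| > 1 for every root.
This is linear in z: 1 + (-1.463) z = 0  =>  z = -1/(-1.463) = 0.683527,  |z| = 0.683527.
Moduli of all roots: 0.6835.
All moduli strictly greater than 1? No.
Verdict: Not stationary.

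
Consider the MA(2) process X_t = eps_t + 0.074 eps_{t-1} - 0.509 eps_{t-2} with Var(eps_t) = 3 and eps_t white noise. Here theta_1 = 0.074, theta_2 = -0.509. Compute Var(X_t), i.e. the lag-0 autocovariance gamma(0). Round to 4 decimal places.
\gamma(0) = 3.7937

For an MA(q) process X_t = eps_t + sum_i theta_i eps_{t-i} with
Var(eps_t) = sigma^2, the variance is
  gamma(0) = sigma^2 * (1 + sum_i theta_i^2).
  sum_i theta_i^2 = (0.074)^2 + (-0.509)^2 = 0.005476 + 0.259081 = 0.264557.
  gamma(0) = 3 * (1 + 0.264557) = 3 * 1.264557 = 3.793671, which rounds to 3.7937.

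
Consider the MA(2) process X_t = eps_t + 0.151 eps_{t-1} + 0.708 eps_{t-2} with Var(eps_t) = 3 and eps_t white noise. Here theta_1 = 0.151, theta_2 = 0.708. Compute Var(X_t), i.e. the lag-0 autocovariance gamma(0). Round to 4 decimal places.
\gamma(0) = 4.5722

For an MA(q) process X_t = eps_t + sum_i theta_i eps_{t-i} with
Var(eps_t) = sigma^2, the variance is
  gamma(0) = sigma^2 * (1 + sum_i theta_i^2).
  sum_i theta_i^2 = (0.151)^2 + (0.708)^2 = 0.022801 + 0.501264 = 0.524065.
  gamma(0) = 3 * (1 + 0.524065) = 3 * 1.524065 = 4.572195, which rounds to 4.5722.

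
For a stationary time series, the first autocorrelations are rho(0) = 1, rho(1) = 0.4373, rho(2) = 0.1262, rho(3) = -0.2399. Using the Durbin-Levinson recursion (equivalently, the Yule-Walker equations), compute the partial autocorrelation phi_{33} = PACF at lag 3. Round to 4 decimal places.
\phi_{33} = -0.3290

The PACF at lag k is phi_{kk}, the last component of the solution
to the Yule-Walker system G_k phi = r_k where
  (G_k)_{ij} = rho(|i - j|), (r_k)_i = rho(i), i,j = 1..k.
Equivalently, Durbin-Levinson gives phi_{kk} iteratively:
  phi_{11} = rho(1)
  phi_{kk} = [rho(k) - sum_{j=1..k-1} phi_{k-1,j} rho(k-j)]
            / [1 - sum_{j=1..k-1} phi_{k-1,j} rho(j)],
  phi_{k,j} = phi_{k-1,j} - phi_{kk} phi_{k-1,k-j},  j = 1..k-1.
Step k = 1:
  phi_11 = rho(1) = 0.4373.
Step k = 2:
  phi_22 = [rho(2) - phi_11 rho(1)] / [1 - phi_11 rho(1)] = [0.1262 - (0.4373)(0.4373)] / [1 - (0.4373)(0.4373)]
         = -0.06503129 / 0.80876871 = -0.080408.
  Update: phi_21 = phi_11 - phi_22 phi_11 = 0.4373 - (-0.080408)(0.4373) = 0.472462.
Step k = 3:
  phi_33 = [rho(3) - phi_21 rho(2) - phi_22 rho(1)] / [1 - phi_21 rho(1) - phi_22 rho(2)]
    numerator   = -0.2399 - (0.472462)(0.1262) - (-0.080408)(0.4373) = -0.26436243
    denominator = 1 - (0.472462)(0.4373) - (-0.080408)(0.1262) = 0.80353969
  phi_33 = -0.26436243 / 0.80353969 = -0.329.
Therefore phi_{33} = -0.3290.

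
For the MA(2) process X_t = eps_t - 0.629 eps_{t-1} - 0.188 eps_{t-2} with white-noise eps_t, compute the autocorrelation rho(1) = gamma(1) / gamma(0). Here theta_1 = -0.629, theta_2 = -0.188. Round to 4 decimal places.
\rho(1) = -0.3569

For an MA(q) process with theta_0 = 1, the autocovariance is
  gamma(k) = sigma^2 * sum_{i=0..q-k} theta_i * theta_{i+k},
and rho(k) = gamma(k) / gamma(0). Sigma^2 cancels.
  numerator   = (1)*(-0.629) + (-0.629)*(-0.188) = -0.510748.
  denominator = (1)^2 + (-0.629)^2 + (-0.188)^2 = 1.430985.
  rho(1) = -0.510748 / 1.430985 = -0.3569.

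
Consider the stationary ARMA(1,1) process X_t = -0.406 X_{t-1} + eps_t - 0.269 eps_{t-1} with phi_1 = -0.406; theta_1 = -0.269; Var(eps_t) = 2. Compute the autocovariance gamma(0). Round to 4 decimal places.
\gamma(0) = 3.0911

Multiply the model equation by X_{t-k} and take expectations. With theta_0 = psi_0 = 1 and psi_j the MA(infinity) weights, this gives
  gamma(k) - sum_i phi_i gamma(k-i) = c_k,
  c_k = sigma^2 * sum_{j=k..q} theta_j psi_{j-k}   (c_k = 0 for k > q),
using gamma(-m) = gamma(m).
psi-weights needed (psi_j = theta_j + sum_i phi_i psi_{j-i}):
  psi_1 = theta_1 + phi_1 = -0.269 + (-0.406) = -0.675
Right-hand sides:
  c_0 = sigma^2 (1 + theta_1 psi_1) = 2 * (1 + (-0.269)(-0.675)) = 2 * 1.181575 = 2.36315
  c_1 = sigma^2 theta_1 = 2 * (-0.269) = -0.538
  c_2 = 0
Equations for k = 0 and k = 1 (AR order 1):
  gamma(0) = phi_1 gamma(1) + c_0
  gamma(1) = phi_1 gamma(0) + c_1
Substituting the second into the first: gamma(0) (1 - phi_1^2) = c_0 + phi_1 c_1, so
  gamma(0) = (c_0 + phi_1 c_1) / (1 - phi_1^2) = (2.36315 + (-0.406)(-0.538)) / (1 - (-0.406)^2) = 2.581578 / 0.835164 = 3.091103.
Therefore gamma(0) = 3.0911 (to 4 decimal places).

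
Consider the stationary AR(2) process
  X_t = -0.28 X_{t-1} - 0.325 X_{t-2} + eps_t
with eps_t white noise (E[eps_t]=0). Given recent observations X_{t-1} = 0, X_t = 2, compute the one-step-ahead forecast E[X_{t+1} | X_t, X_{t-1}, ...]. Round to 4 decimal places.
E[X_{t+1} \mid \mathcal F_t] = -0.5600

For an AR(p) model X_t = c + sum_i phi_i X_{t-i} + eps_t, the
one-step-ahead conditional mean is
  E[X_{t+1} | X_t, ...] = c + sum_i phi_i X_{t+1-i}.
Substitute known values:
  E[X_{t+1} | ...] = (-0.28) * (2) + (-0.325) * (0)
                   = -0.5600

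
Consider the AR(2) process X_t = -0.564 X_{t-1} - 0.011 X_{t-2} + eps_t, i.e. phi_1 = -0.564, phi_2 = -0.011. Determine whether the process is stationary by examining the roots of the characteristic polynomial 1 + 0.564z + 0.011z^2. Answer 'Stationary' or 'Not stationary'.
\text{Stationary}

The AR(p) characteristic polynomial is P(z) = 1 + 0.564z + 0.011z^2.
Stationarity requires all roots to lie outside the unit circle, i.e. |z| > 1 for every root.
Set 1 + (0.564) z + (0.011) z^2 = 0, i.e. a z^2 + b z + c = 0 with a = 0.011, b = 0.564, c = 1.
Discriminant D = b^2 - 4ac = (0.564)^2 - 4*(0.011)*1 = 0.318096 - (0.044) = 0.274096.
D >= 0, so the roots are real: z = (-b +/- sqrt(D)) / (2a) = (-0.564 +/- 0.523542) / (0.022).
  z_1 = (-0.564 + 0.523542) / (0.022) = -1.839,   |z_1| = 1.839.
  z_2 = (-0.564 - 0.523542) / (0.022) = -49.4337,   |z_2| = 49.4337.
Moduli of all roots: 1.8390, 49.4337.
All moduli strictly greater than 1? Yes.
Verdict: Stationary.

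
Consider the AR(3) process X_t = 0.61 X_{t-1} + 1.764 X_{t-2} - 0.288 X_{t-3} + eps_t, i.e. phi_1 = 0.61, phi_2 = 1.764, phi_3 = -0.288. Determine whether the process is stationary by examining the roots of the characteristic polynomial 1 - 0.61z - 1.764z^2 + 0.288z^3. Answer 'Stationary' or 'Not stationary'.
\text{Not stationary}

The AR(p) characteristic polynomial is P(z) = 1 - 0.61z - 1.764z^2 + 0.288z^3.
Stationarity requires all roots to lie outside the unit circle, i.e. |z| > 1 for every root.
Degree 3: look for a simple real root z0 first, then factor out (1 - z/z0) and solve the remaining quadratic.
Testing z0 = 0.625: P(0.625) = 1 + (-0.61)(0.625) + (-1.764)(0.625)^2 + (0.288)(0.625)^3
  = 1 + (-0.38125) + (-0.689063) + (0.070312) = 0.  So z_0 = 0.625 is a root, |z_0| = 0.625.
Divide out the factor (1 - 1.6 z) = (1 - z/z0) (since 1/z0 = 1.6):
  P(z) = (1 - 1.6 z)(1 + (0.99) z + (-0.18) z^2)
  [check: z-coef 0.99 - (1.6) = -0.61; z^2-coef -0.18 - (1.6)(0.99) = -1.764; z^3-coef -(1.6)(-0.18) = 0.288.]
Remaining roots from the quadratic factor 1 + (0.99) z + (-0.18) z^2:
  Set 1 + (0.99) z + (-0.18) z^2 = 0, i.e. a z^2 + b z + c = 0 with a = -0.18, b = 0.99, c = 1.
  Discriminant D = b^2 - 4ac = (0.99)^2 - 4*(-0.18)*1 = 0.9801 - (-0.72) = 1.7001.
  D >= 0, so the roots are real: z = (-b +/- sqrt(D)) / (2a) = (-0.99 +/- 1.303879) / (-0.36).
    z_1 = (-0.99 + 1.303879) / (-0.36) = -0.8719,   |z_1| = 0.8719.
    z_2 = (-0.99 - 1.303879) / (-0.36) = 6.3719,   |z_2| = 6.3719.
Moduli of all roots: 0.6250, 0.8719, 6.3719.
All moduli strictly greater than 1? No.
Verdict: Not stationary.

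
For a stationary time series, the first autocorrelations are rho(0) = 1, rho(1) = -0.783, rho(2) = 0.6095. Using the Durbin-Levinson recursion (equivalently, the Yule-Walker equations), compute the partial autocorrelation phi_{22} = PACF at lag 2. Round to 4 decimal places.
\phi_{22} = -0.0093

The PACF at lag k is phi_{kk}, the last component of the solution
to the Yule-Walker system G_k phi = r_k where
  (G_k)_{ij} = rho(|i - j|), (r_k)_i = rho(i), i,j = 1..k.
Equivalently, Durbin-Levinson gives phi_{kk} iteratively:
  phi_{11} = rho(1)
  phi_{kk} = [rho(k) - sum_{j=1..k-1} phi_{k-1,j} rho(k-j)]
            / [1 - sum_{j=1..k-1} phi_{k-1,j} rho(j)],
  phi_{k,j} = phi_{k-1,j} - phi_{kk} phi_{k-1,k-j},  j = 1..k-1.
Step k = 1:
  phi_11 = rho(1) = -0.783.
Step k = 2:
  phi_22 = [rho(2) - phi_11 rho(1)] / [1 - phi_11 rho(1)] = [0.6095 - (-0.783)(-0.783)] / [1 - (-0.783)(-0.783)]
         = -0.003589 / 0.386911 = -0.0093.
Therefore phi_{22} = -0.0093.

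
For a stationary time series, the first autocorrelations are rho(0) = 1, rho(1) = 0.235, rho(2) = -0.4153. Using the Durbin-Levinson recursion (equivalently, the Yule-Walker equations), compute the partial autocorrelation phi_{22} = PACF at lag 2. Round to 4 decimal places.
\phi_{22} = -0.4980

The PACF at lag k is phi_{kk}, the last component of the solution
to the Yule-Walker system G_k phi = r_k where
  (G_k)_{ij} = rho(|i - j|), (r_k)_i = rho(i), i,j = 1..k.
Equivalently, Durbin-Levinson gives phi_{kk} iteratively:
  phi_{11} = rho(1)
  phi_{kk} = [rho(k) - sum_{j=1..k-1} phi_{k-1,j} rho(k-j)]
            / [1 - sum_{j=1..k-1} phi_{k-1,j} rho(j)],
  phi_{k,j} = phi_{k-1,j} - phi_{kk} phi_{k-1,k-j},  j = 1..k-1.
Step k = 1:
  phi_11 = rho(1) = 0.235.
Step k = 2:
  phi_22 = [rho(2) - phi_11 rho(1)] / [1 - phi_11 rho(1)] = [-0.4153 - (0.235)(0.235)] / [1 - (0.235)(0.235)]
         = -0.470525 / 0.944775 = -0.498.
Therefore phi_{22} = -0.4980.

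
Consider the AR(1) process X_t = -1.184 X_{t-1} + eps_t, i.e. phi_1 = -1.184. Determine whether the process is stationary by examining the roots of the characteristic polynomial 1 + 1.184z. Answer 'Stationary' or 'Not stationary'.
\text{Not stationary}

The AR(p) characteristic polynomial is P(z) = 1 + 1.184z.
Stationarity requires all roots to lie outside the unit circle, i.e. |z| > 1 for every root.
This is linear in z: 1 + (1.184) z = 0  =>  z = -1/(1.184) = -0.844595,  |z| = 0.844595.
Moduli of all roots: 0.8446.
All moduli strictly greater than 1? No.
Verdict: Not stationary.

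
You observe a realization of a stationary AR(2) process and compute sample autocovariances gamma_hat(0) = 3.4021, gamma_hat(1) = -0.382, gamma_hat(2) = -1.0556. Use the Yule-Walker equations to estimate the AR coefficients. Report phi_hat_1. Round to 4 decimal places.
\hat\phi_{1} = -0.1490

The Yule-Walker equations for an AR(p) process read, in matrix form,
  Gamma_p phi = r_p,   with   (Gamma_p)_{ij} = gamma(|i - j|),
                       (r_p)_i = gamma(i),   i,j = 1..p.
Substitute the sample gammas (Toeplitz matrix and right-hand side of size 2):
  Gamma_p = [[3.4021, -0.382], [-0.382, 3.4021]]
  r_p     = [-0.382, -1.0556]
Written out:
  3.4021 phi_1 - 0.382 phi_2 = -0.382
  -0.382 phi_1 + 3.4021 phi_2 = -1.0556
Solve by Cramer's rule:
  det = gamma(0)^2 - gamma(1)^2 = (3.4021)^2 - (-0.382)^2 = 11.57428441 - 0.145924 = 11.42836041
  phi_hat_1 = [gamma(1) gamma(0) - gamma(1) gamma(2)] / det = [(-0.382)(3.4021) - (-0.382)(-1.0556)] / 11.42836041 = -1.7028414 / 11.42836041 = -0.149
  phi_hat_2 = [gamma(0) gamma(2) - gamma(1)^2] / det = [(3.4021)(-1.0556) - (-0.382)^2] / 11.42836041 = -3.73718076 / 11.42836041 = -0.327
So phi_hat = [-0.1490, -0.3270].
Therefore phi_hat_1 = -0.1490.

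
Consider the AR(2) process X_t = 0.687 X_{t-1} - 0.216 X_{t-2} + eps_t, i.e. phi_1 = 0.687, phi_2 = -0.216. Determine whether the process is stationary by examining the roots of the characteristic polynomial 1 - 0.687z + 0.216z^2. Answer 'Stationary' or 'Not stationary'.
\text{Stationary}

The AR(p) characteristic polynomial is P(z) = 1 - 0.687z + 0.216z^2.
Stationarity requires all roots to lie outside the unit circle, i.e. |z| > 1 for every root.
Set 1 + (-0.687) z + (0.216) z^2 = 0, i.e. a z^2 + b z + c = 0 with a = 0.216, b = -0.687, c = 1.
Discriminant D = b^2 - 4ac = (-0.687)^2 - 4*(0.216)*1 = 0.471969 - (0.864) = -0.392031.
D < 0, so the roots are the complex-conjugate pair z = (-b +/- i sqrt(-D)) / (2a) = 1.5903 +/- 1.4494i.
For a conjugate pair |z|^2 = z * conj(z) = (product of roots) = c/a = 1/(0.216) = 4.62963, so |z| = sqrt(4.62963) = 2.1517 for both roots.
Moduli of all roots: 2.1517, 2.1517.
All moduli strictly greater than 1? Yes.
Verdict: Stationary.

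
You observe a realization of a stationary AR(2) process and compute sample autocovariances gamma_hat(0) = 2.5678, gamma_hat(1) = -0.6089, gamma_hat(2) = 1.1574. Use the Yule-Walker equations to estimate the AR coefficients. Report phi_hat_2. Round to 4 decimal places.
\hat\phi_{2} = 0.4180

The Yule-Walker equations for an AR(p) process read, in matrix form,
  Gamma_p phi = r_p,   with   (Gamma_p)_{ij} = gamma(|i - j|),
                       (r_p)_i = gamma(i),   i,j = 1..p.
Substitute the sample gammas (Toeplitz matrix and right-hand side of size 2):
  Gamma_p = [[2.5678, -0.6089], [-0.6089, 2.5678]]
  r_p     = [-0.6089, 1.1574]
Written out:
  2.5678 phi_1 - 0.6089 phi_2 = -0.6089
  -0.6089 phi_1 + 2.5678 phi_2 = 1.1574
Solve by Cramer's rule:
  det = gamma(0)^2 - gamma(1)^2 = (2.5678)^2 - (-0.6089)^2 = 6.59359684 - 0.37075921 = 6.22283763
  phi_hat_1 = [gamma(1) gamma(0) - gamma(1) gamma(2)] / det = [(-0.6089)(2.5678) - (-0.6089)(1.1574)] / 6.22283763 = -0.85879256 / 6.22283763 = -0.138
  phi_hat_2 = [gamma(0) gamma(2) - gamma(1)^2] / det = [(2.5678)(1.1574) - (-0.6089)^2] / 6.22283763 = 2.60121251 / 6.22283763 = 0.418
So phi_hat = [-0.1380, 0.4180].
Therefore phi_hat_2 = 0.4180.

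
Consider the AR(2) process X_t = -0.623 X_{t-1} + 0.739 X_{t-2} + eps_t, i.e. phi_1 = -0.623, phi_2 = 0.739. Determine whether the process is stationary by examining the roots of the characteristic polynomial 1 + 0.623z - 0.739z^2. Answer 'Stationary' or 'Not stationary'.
\text{Not stationary}

The AR(p) characteristic polynomial is P(z) = 1 + 0.623z - 0.739z^2.
Stationarity requires all roots to lie outside the unit circle, i.e. |z| > 1 for every root.
Set 1 + (0.623) z + (-0.739) z^2 = 0, i.e. a z^2 + b z + c = 0 with a = -0.739, b = 0.623, c = 1.
Discriminant D = b^2 - 4ac = (0.623)^2 - 4*(-0.739)*1 = 0.388129 - (-2.956) = 3.344129.
D >= 0, so the roots are real: z = (-b +/- sqrt(D)) / (2a) = (-0.623 +/- 1.828696) / (-1.478).
  z_1 = (-0.623 + 1.828696) / (-1.478) = -0.8158,   |z_1| = 0.8158.
  z_2 = (-0.623 - 1.828696) / (-1.478) = 1.6588,   |z_2| = 1.6588.
Moduli of all roots: 0.8158, 1.6588.
All moduli strictly greater than 1? No.
Verdict: Not stationary.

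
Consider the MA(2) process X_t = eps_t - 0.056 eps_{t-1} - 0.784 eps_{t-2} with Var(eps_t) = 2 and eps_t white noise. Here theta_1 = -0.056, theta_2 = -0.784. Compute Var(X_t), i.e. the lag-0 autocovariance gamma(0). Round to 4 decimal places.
\gamma(0) = 3.2356

For an MA(q) process X_t = eps_t + sum_i theta_i eps_{t-i} with
Var(eps_t) = sigma^2, the variance is
  gamma(0) = sigma^2 * (1 + sum_i theta_i^2).
  sum_i theta_i^2 = (-0.056)^2 + (-0.784)^2 = 0.003136 + 0.614656 = 0.617792.
  gamma(0) = 2 * (1 + 0.617792) = 2 * 1.617792 = 3.235584, which rounds to 3.2356.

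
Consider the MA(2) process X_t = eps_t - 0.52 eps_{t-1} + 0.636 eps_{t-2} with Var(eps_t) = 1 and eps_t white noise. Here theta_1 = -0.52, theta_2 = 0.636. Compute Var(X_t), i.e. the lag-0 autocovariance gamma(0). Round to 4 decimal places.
\gamma(0) = 1.6749

For an MA(q) process X_t = eps_t + sum_i theta_i eps_{t-i} with
Var(eps_t) = sigma^2, the variance is
  gamma(0) = sigma^2 * (1 + sum_i theta_i^2).
  sum_i theta_i^2 = (-0.52)^2 + (0.636)^2 = 0.2704 + 0.404496 = 0.674896.
  gamma(0) = 1 * (1 + 0.674896) = 1 * 1.674896 = 1.674896, which rounds to 1.6749.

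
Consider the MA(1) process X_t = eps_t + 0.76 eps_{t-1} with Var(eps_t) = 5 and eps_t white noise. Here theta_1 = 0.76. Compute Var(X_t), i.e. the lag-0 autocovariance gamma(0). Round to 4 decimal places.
\gamma(0) = 7.8880

For an MA(q) process X_t = eps_t + sum_i theta_i eps_{t-i} with
Var(eps_t) = sigma^2, the variance is
  gamma(0) = sigma^2 * (1 + sum_i theta_i^2).
  sum_i theta_i^2 = (0.76)^2 = 0.5776.
  gamma(0) = 5 * (1 + 0.5776) = 5 * 1.5776 = 7.888, which rounds to 7.8880.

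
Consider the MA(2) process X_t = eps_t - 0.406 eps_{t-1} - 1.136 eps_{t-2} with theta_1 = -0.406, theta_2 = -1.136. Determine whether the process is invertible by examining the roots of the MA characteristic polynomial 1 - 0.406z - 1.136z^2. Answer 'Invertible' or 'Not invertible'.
\text{Not invertible}

The MA(q) characteristic polynomial is P(z) = 1 - 0.406z - 1.136z^2.
Invertibility requires all roots to lie outside the unit circle, i.e. |z| > 1 for every root.
Set 1 + (-0.406) z + (-1.136) z^2 = 0, i.e. a z^2 + b z + c = 0 with a = -1.136, b = -0.406, c = 1.
Discriminant D = b^2 - 4ac = (-0.406)^2 - 4*(-1.136)*1 = 0.164836 - (-4.544) = 4.708836.
D >= 0, so the roots are real: z = (-b +/- sqrt(D)) / (2a) = (0.406 +/- 2.169985) / (-2.272).
  z_1 = (0.406 + 2.169985) / (-2.272) = -1.1338,   |z_1| = 1.1338.
  z_2 = (0.406 - 2.169985) / (-2.272) = 0.7764,   |z_2| = 0.7764.
Moduli of all roots: 1.1338, 0.7764.
All moduli strictly greater than 1? No.
Verdict: Not invertible.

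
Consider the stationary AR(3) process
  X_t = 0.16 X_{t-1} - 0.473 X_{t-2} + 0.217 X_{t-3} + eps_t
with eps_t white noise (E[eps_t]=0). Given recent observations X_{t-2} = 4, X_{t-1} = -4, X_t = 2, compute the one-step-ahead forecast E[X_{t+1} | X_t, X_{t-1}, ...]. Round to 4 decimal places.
E[X_{t+1} \mid \mathcal F_t] = 3.0800

For an AR(p) model X_t = c + sum_i phi_i X_{t-i} + eps_t, the
one-step-ahead conditional mean is
  E[X_{t+1} | X_t, ...] = c + sum_i phi_i X_{t+1-i}.
Substitute known values:
  E[X_{t+1} | ...] = (0.16) * (2) + (-0.473) * (-4) + (0.217) * (4)
                   = 3.0800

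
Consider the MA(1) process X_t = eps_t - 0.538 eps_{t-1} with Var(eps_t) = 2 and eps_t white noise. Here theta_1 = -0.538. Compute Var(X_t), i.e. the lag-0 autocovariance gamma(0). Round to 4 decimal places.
\gamma(0) = 2.5789

For an MA(q) process X_t = eps_t + sum_i theta_i eps_{t-i} with
Var(eps_t) = sigma^2, the variance is
  gamma(0) = sigma^2 * (1 + sum_i theta_i^2).
  sum_i theta_i^2 = (-0.538)^2 = 0.289444.
  gamma(0) = 2 * (1 + 0.289444) = 2 * 1.289444 = 2.578888, which rounds to 2.5789.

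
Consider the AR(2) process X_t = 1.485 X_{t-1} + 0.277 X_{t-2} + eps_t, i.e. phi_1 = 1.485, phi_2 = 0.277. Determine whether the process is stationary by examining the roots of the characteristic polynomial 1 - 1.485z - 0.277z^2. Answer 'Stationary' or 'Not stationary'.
\text{Not stationary}

The AR(p) characteristic polynomial is P(z) = 1 - 1.485z - 0.277z^2.
Stationarity requires all roots to lie outside the unit circle, i.e. |z| > 1 for every root.
Set 1 + (-1.485) z + (-0.277) z^2 = 0, i.e. a z^2 + b z + c = 0 with a = -0.277, b = -1.485, c = 1.
Discriminant D = b^2 - 4ac = (-1.485)^2 - 4*(-0.277)*1 = 2.205225 - (-1.108) = 3.313225.
D >= 0, so the roots are real: z = (-b +/- sqrt(D)) / (2a) = (1.485 +/- 1.820227) / (-0.554).
  z_1 = (1.485 + 1.820227) / (-0.554) = -5.9661,   |z_1| = 5.9661.
  z_2 = (1.485 - 1.820227) / (-0.554) = 0.6051,   |z_2| = 0.6051.
Moduli of all roots: 5.9661, 0.6051.
All moduli strictly greater than 1? No.
Verdict: Not stationary.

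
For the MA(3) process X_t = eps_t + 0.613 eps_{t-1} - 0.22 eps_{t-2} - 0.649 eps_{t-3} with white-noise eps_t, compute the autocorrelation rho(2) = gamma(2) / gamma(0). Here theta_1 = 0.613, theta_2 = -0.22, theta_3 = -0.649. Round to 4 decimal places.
\rho(2) = -0.3348

For an MA(q) process with theta_0 = 1, the autocovariance is
  gamma(k) = sigma^2 * sum_{i=0..q-k} theta_i * theta_{i+k},
and rho(k) = gamma(k) / gamma(0). Sigma^2 cancels.
  numerator   = (1)*(-0.22) + (0.613)*(-0.649) = -0.617837.
  denominator = (1)^2 + (0.613)^2 + (-0.22)^2 + (-0.649)^2 = 1.84537.
  rho(2) = -0.617837 / 1.84537 = -0.3348.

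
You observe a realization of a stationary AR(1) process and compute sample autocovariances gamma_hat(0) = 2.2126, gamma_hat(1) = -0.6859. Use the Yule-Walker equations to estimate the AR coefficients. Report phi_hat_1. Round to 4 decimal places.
\hat\phi_{1} = -0.3100

The Yule-Walker equations for an AR(p) process read, in matrix form,
  Gamma_p phi = r_p,   with   (Gamma_p)_{ij} = gamma(|i - j|),
                       (r_p)_i = gamma(i),   i,j = 1..p.
Substitute the sample gammas (Toeplitz matrix and right-hand side of size 1):
  Gamma_p = [[2.2126]]
  r_p     = [-0.6859]
With p = 1 this is the single equation gamma(0) phi_1 = gamma(1):
  phi_hat_1 = gamma(1) / gamma(0) = -0.6859 / 2.2126 = -0.3100.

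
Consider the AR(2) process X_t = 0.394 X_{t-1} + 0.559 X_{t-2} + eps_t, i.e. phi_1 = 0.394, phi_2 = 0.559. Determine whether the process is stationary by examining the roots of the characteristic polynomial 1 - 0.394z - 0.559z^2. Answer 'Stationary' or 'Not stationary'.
\text{Stationary}

The AR(p) characteristic polynomial is P(z) = 1 - 0.394z - 0.559z^2.
Stationarity requires all roots to lie outside the unit circle, i.e. |z| > 1 for every root.
Set 1 + (-0.394) z + (-0.559) z^2 = 0, i.e. a z^2 + b z + c = 0 with a = -0.559, b = -0.394, c = 1.
Discriminant D = b^2 - 4ac = (-0.394)^2 - 4*(-0.559)*1 = 0.155236 - (-2.236) = 2.391236.
D >= 0, so the roots are real: z = (-b +/- sqrt(D)) / (2a) = (0.394 +/- 1.546362) / (-1.118).
  z_1 = (0.394 + 1.546362) / (-1.118) = -1.7356,   |z_1| = 1.7356.
  z_2 = (0.394 - 1.546362) / (-1.118) = 1.0307,   |z_2| = 1.0307.
Moduli of all roots: 1.7356, 1.0307.
All moduli strictly greater than 1? Yes.
Verdict: Stationary.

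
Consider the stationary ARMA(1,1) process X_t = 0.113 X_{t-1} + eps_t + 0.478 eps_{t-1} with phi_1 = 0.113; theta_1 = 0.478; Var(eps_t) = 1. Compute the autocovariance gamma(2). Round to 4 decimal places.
\gamma(2) = 0.0713

Multiply the model equation by X_{t-k} and take expectations. With theta_0 = psi_0 = 1 and psi_j the MA(infinity) weights, this gives
  gamma(k) - sum_i phi_i gamma(k-i) = c_k,
  c_k = sigma^2 * sum_{j=k..q} theta_j psi_{j-k}   (c_k = 0 for k > q),
using gamma(-m) = gamma(m).
psi-weights needed (psi_j = theta_j + sum_i phi_i psi_{j-i}):
  psi_1 = theta_1 + phi_1 = 0.478 + (0.113) = 0.591
Right-hand sides:
  c_0 = sigma^2 (1 + theta_1 psi_1) = 1 * (1 + (0.478)(0.591)) = 1 * 1.282498 = 1.282498
  c_1 = sigma^2 theta_1 = 1 * (0.478) = 0.478
  c_2 = 0
Equations for k = 0 and k = 1 (AR order 1):
  gamma(0) = phi_1 gamma(1) + c_0
  gamma(1) = phi_1 gamma(0) + c_1
Substituting the second into the first: gamma(0) (1 - phi_1^2) = c_0 + phi_1 c_1, so
  gamma(0) = (c_0 + phi_1 c_1) / (1 - phi_1^2) = (1.282498 + (0.113)(0.478)) / (1 - (0.113)^2) = 1.336512 / 0.987231 = 1.353799.
  gamma(1) = phi_1 gamma(0) + c_1 = (0.113)(1.353799) + (0.478) = 0.630979.
For k = 2 (> q): gamma(2) = phi_1 gamma(1) = (0.113)(0.630979) = 0.071301.
Therefore gamma(2) = 0.0713 (to 4 decimal places).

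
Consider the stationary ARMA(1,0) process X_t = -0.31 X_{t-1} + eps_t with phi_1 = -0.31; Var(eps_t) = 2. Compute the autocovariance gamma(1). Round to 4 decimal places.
\gamma(1) = -0.6859

Multiply the model equation by X_{t-k} and take expectations. With theta_0 = psi_0 = 1 and psi_j the MA(infinity) weights, this gives
  gamma(k) - sum_i phi_i gamma(k-i) = c_k,
  c_k = sigma^2 * sum_{j=k..q} theta_j psi_{j-k}   (c_k = 0 for k > q),
using gamma(-m) = gamma(m).
Pure AR (q = 0): c_0 = sigma^2 = 2, c_k = 0 for k >= 1.
Equations for k = 0 and k = 1 (AR order 1):
  gamma(0) = phi_1 gamma(1) + c_0
  gamma(1) = phi_1 gamma(0) + c_1
Substituting the second into the first: gamma(0) (1 - phi_1^2) = c_0 + phi_1 c_1, so
  gamma(0) = c_0 / (1 - phi_1^2) = 2 / (1 - (-0.31)^2) = 2 / 0.9039 = 2.212634.
  gamma(1) = phi_1 gamma(0) = (-0.31)(2.212634) = -0.685917.
Therefore gamma(1) = -0.6859 (to 4 decimal places).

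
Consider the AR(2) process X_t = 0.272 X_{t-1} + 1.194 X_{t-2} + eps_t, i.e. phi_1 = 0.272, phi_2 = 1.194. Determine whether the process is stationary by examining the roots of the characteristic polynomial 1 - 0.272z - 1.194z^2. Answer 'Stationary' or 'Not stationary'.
\text{Not stationary}

The AR(p) characteristic polynomial is P(z) = 1 - 0.272z - 1.194z^2.
Stationarity requires all roots to lie outside the unit circle, i.e. |z| > 1 for every root.
Set 1 + (-0.272) z + (-1.194) z^2 = 0, i.e. a z^2 + b z + c = 0 with a = -1.194, b = -0.272, c = 1.
Discriminant D = b^2 - 4ac = (-0.272)^2 - 4*(-1.194)*1 = 0.073984 - (-4.776) = 4.849984.
D >= 0, so the roots are real: z = (-b +/- sqrt(D)) / (2a) = (0.272 +/- 2.202268) / (-2.388).
  z_1 = (0.272 + 2.202268) / (-2.388) = -1.0361,   |z_1| = 1.0361.
  z_2 = (0.272 - 2.202268) / (-2.388) = 0.8083,   |z_2| = 0.8083.
Moduli of all roots: 1.0361, 0.8083.
All moduli strictly greater than 1? No.
Verdict: Not stationary.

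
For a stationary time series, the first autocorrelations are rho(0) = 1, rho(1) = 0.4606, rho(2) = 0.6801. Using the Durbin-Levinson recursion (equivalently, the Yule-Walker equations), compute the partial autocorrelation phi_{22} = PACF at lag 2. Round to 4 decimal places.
\phi_{22} = 0.5940

The PACF at lag k is phi_{kk}, the last component of the solution
to the Yule-Walker system G_k phi = r_k where
  (G_k)_{ij} = rho(|i - j|), (r_k)_i = rho(i), i,j = 1..k.
Equivalently, Durbin-Levinson gives phi_{kk} iteratively:
  phi_{11} = rho(1)
  phi_{kk} = [rho(k) - sum_{j=1..k-1} phi_{k-1,j} rho(k-j)]
            / [1 - sum_{j=1..k-1} phi_{k-1,j} rho(j)],
  phi_{k,j} = phi_{k-1,j} - phi_{kk} phi_{k-1,k-j},  j = 1..k-1.
Step k = 1:
  phi_11 = rho(1) = 0.4606.
Step k = 2:
  phi_22 = [rho(2) - phi_11 rho(1)] / [1 - phi_11 rho(1)] = [0.6801 - (0.4606)(0.4606)] / [1 - (0.4606)(0.4606)]
         = 0.46794764 / 0.78784764 = 0.594.
Therefore phi_{22} = 0.5940.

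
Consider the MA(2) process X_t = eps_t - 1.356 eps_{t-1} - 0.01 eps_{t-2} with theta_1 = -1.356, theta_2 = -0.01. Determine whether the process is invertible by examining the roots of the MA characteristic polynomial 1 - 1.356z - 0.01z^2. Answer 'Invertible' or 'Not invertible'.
\text{Not invertible}

The MA(q) characteristic polynomial is P(z) = 1 - 1.356z - 0.01z^2.
Invertibility requires all roots to lie outside the unit circle, i.e. |z| > 1 for every root.
Set 1 + (-1.356) z + (-0.01) z^2 = 0, i.e. a z^2 + b z + c = 0 with a = -0.01, b = -1.356, c = 1.
Discriminant D = b^2 - 4ac = (-1.356)^2 - 4*(-0.01)*1 = 1.838736 - (-0.04) = 1.878736.
D >= 0, so the roots are real: z = (-b +/- sqrt(D)) / (2a) = (1.356 +/- 1.37067) / (-0.02).
  z_1 = (1.356 + 1.37067) / (-0.02) = -136.3335,   |z_1| = 136.3335.
  z_2 = (1.356 - 1.37067) / (-0.02) = 0.7335,   |z_2| = 0.7335.
Moduli of all roots: 136.3335, 0.7335.
All moduli strictly greater than 1? No.
Verdict: Not invertible.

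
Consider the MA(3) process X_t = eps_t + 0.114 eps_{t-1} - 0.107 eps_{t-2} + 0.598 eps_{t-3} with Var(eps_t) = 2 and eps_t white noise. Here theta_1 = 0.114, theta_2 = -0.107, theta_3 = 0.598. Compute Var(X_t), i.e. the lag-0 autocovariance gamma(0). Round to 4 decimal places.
\gamma(0) = 2.7641

For an MA(q) process X_t = eps_t + sum_i theta_i eps_{t-i} with
Var(eps_t) = sigma^2, the variance is
  gamma(0) = sigma^2 * (1 + sum_i theta_i^2).
  sum_i theta_i^2 = (0.114)^2 + (-0.107)^2 + (0.598)^2 = 0.012996 + 0.011449 + 0.357604 = 0.382049.
  gamma(0) = 2 * (1 + 0.382049) = 2 * 1.382049 = 2.764098, which rounds to 2.7641.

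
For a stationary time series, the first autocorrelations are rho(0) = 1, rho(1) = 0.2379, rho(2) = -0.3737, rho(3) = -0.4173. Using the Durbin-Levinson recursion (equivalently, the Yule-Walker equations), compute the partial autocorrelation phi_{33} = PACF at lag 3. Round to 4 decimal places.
\phi_{33} = -0.2400

The PACF at lag k is phi_{kk}, the last component of the solution
to the Yule-Walker system G_k phi = r_k where
  (G_k)_{ij} = rho(|i - j|), (r_k)_i = rho(i), i,j = 1..k.
Equivalently, Durbin-Levinson gives phi_{kk} iteratively:
  phi_{11} = rho(1)
  phi_{kk} = [rho(k) - sum_{j=1..k-1} phi_{k-1,j} rho(k-j)]
            / [1 - sum_{j=1..k-1} phi_{k-1,j} rho(j)],
  phi_{k,j} = phi_{k-1,j} - phi_{kk} phi_{k-1,k-j},  j = 1..k-1.
Step k = 1:
  phi_11 = rho(1) = 0.2379.
Step k = 2:
  phi_22 = [rho(2) - phi_11 rho(1)] / [1 - phi_11 rho(1)] = [-0.3737 - (0.2379)(0.2379)] / [1 - (0.2379)(0.2379)]
         = -0.43029641 / 0.94340359 = -0.456111.
  Update: phi_21 = phi_11 - phi_22 phi_11 = 0.2379 - (-0.456111)(0.2379) = 0.346409.
Step k = 3:
  phi_33 = [rho(3) - phi_21 rho(2) - phi_22 rho(1)] / [1 - phi_21 rho(1) - phi_22 rho(2)]
    numerator   = -0.4173 - (0.346409)(-0.3737) - (-0.456111)(0.2379) = -0.17933834
    denominator = 1 - (0.346409)(0.2379) - (-0.456111)(-0.3737) = 0.74714082
  phi_33 = -0.17933834 / 0.74714082 = -0.24.
Therefore phi_{33} = -0.2400.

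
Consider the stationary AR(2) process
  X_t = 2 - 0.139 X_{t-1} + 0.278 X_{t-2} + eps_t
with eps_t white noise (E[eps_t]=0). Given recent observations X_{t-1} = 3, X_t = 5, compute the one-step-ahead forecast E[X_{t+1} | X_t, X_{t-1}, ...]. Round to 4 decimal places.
E[X_{t+1} \mid \mathcal F_t] = 2.1390

For an AR(p) model X_t = c + sum_i phi_i X_{t-i} + eps_t, the
one-step-ahead conditional mean is
  E[X_{t+1} | X_t, ...] = c + sum_i phi_i X_{t+1-i}.
Substitute known values:
  E[X_{t+1} | ...] = 2 + (-0.139) * (5) + (0.278) * (3)
                   = 2.1390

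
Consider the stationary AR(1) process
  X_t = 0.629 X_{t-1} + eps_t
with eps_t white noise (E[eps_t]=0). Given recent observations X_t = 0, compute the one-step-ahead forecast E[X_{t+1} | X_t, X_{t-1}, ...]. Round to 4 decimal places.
E[X_{t+1} \mid \mathcal F_t] = 0.0000

For an AR(p) model X_t = c + sum_i phi_i X_{t-i} + eps_t, the
one-step-ahead conditional mean is
  E[X_{t+1} | X_t, ...] = c + sum_i phi_i X_{t+1-i}.
Substitute known values:
  E[X_{t+1} | ...] = (0.629) * (0)
                   = 0.0000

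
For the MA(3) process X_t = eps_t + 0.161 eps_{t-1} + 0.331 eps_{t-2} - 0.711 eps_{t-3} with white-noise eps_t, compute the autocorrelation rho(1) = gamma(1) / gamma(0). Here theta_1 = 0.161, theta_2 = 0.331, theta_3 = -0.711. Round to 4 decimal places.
\rho(1) = -0.0128

For an MA(q) process with theta_0 = 1, the autocovariance is
  gamma(k) = sigma^2 * sum_{i=0..q-k} theta_i * theta_{i+k},
and rho(k) = gamma(k) / gamma(0). Sigma^2 cancels.
  numerator   = (1)*(0.161) + (0.161)*(0.331) + (0.331)*(-0.711) = -0.02105.
  denominator = (1)^2 + (0.161)^2 + (0.331)^2 + (-0.711)^2 = 1.641003.
  rho(1) = -0.02105 / 1.641003 = -0.0128.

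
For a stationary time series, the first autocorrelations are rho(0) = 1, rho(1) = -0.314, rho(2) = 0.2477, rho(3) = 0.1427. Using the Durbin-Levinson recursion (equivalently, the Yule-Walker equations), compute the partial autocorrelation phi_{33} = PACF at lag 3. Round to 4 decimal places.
\phi_{33} = 0.2960

The PACF at lag k is phi_{kk}, the last component of the solution
to the Yule-Walker system G_k phi = r_k where
  (G_k)_{ij} = rho(|i - j|), (r_k)_i = rho(i), i,j = 1..k.
Equivalently, Durbin-Levinson gives phi_{kk} iteratively:
  phi_{11} = rho(1)
  phi_{kk} = [rho(k) - sum_{j=1..k-1} phi_{k-1,j} rho(k-j)]
            / [1 - sum_{j=1..k-1} phi_{k-1,j} rho(j)],
  phi_{k,j} = phi_{k-1,j} - phi_{kk} phi_{k-1,k-j},  j = 1..k-1.
Step k = 1:
  phi_11 = rho(1) = -0.314.
Step k = 2:
  phi_22 = [rho(2) - phi_11 rho(1)] / [1 - phi_11 rho(1)] = [0.2477 - (-0.314)(-0.314)] / [1 - (-0.314)(-0.314)]
         = 0.149104 / 0.901404 = 0.165413.
  Update: phi_21 = phi_11 - phi_22 phi_11 = -0.314 - (0.165413)(-0.314) = -0.26206.
Step k = 3:
  phi_33 = [rho(3) - phi_21 rho(2) - phi_22 rho(1)] / [1 - phi_21 rho(1) - phi_22 rho(2)]
    numerator   = 0.1427 - (-0.26206)(0.2477) - (0.165413)(-0.314) = 0.25955204
    denominator = 1 - (-0.26206)(-0.314) - (0.165413)(0.2477) = 0.87674025
  phi_33 = 0.25955204 / 0.87674025 = 0.296.
Therefore phi_{33} = 0.2960.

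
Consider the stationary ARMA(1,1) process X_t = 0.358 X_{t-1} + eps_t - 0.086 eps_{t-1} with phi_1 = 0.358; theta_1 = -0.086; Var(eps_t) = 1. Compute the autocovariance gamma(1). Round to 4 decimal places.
\gamma(1) = 0.3024

Multiply the model equation by X_{t-k} and take expectations. With theta_0 = psi_0 = 1 and psi_j the MA(infinity) weights, this gives
  gamma(k) - sum_i phi_i gamma(k-i) = c_k,
  c_k = sigma^2 * sum_{j=k..q} theta_j psi_{j-k}   (c_k = 0 for k > q),
using gamma(-m) = gamma(m).
psi-weights needed (psi_j = theta_j + sum_i phi_i psi_{j-i}):
  psi_1 = theta_1 + phi_1 = -0.086 + (0.358) = 0.272
Right-hand sides:
  c_0 = sigma^2 (1 + theta_1 psi_1) = 1 * (1 + (-0.086)(0.272)) = 1 * 0.976608 = 0.976608
  c_1 = sigma^2 theta_1 = 1 * (-0.086) = -0.086
  c_2 = 0
Equations for k = 0 and k = 1 (AR order 1):
  gamma(0) = phi_1 gamma(1) + c_0
  gamma(1) = phi_1 gamma(0) + c_1
Substituting the second into the first: gamma(0) (1 - phi_1^2) = c_0 + phi_1 c_1, so
  gamma(0) = (c_0 + phi_1 c_1) / (1 - phi_1^2) = (0.976608 + (0.358)(-0.086)) / (1 - (0.358)^2) = 0.94582 / 0.871836 = 1.08486.
  gamma(1) = phi_1 gamma(0) + c_1 = (0.358)(1.08486) + (-0.086) = 0.30238.
Therefore gamma(1) = 0.3024 (to 4 decimal places).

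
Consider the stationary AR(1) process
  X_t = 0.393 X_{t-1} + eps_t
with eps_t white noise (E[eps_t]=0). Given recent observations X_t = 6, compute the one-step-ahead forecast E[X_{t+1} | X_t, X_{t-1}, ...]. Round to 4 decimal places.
E[X_{t+1} \mid \mathcal F_t] = 2.3580

For an AR(p) model X_t = c + sum_i phi_i X_{t-i} + eps_t, the
one-step-ahead conditional mean is
  E[X_{t+1} | X_t, ...] = c + sum_i phi_i X_{t+1-i}.
Substitute known values:
  E[X_{t+1} | ...] = (0.393) * (6)
                   = 2.3580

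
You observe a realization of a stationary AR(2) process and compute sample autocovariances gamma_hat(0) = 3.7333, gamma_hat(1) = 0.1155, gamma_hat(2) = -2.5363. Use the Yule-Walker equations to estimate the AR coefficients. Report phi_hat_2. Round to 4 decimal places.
\hat\phi_{2} = -0.6810

The Yule-Walker equations for an AR(p) process read, in matrix form,
  Gamma_p phi = r_p,   with   (Gamma_p)_{ij} = gamma(|i - j|),
                       (r_p)_i = gamma(i),   i,j = 1..p.
Substitute the sample gammas (Toeplitz matrix and right-hand side of size 2):
  Gamma_p = [[3.7333, 0.1155], [0.1155, 3.7333]]
  r_p     = [0.1155, -2.5363]
Written out:
  3.7333 phi_1 + 0.1155 phi_2 = 0.1155
  0.1155 phi_1 + 3.7333 phi_2 = -2.5363
Solve by Cramer's rule:
  det = gamma(0)^2 - gamma(1)^2 = (3.7333)^2 - (0.1155)^2 = 13.93752889 - 0.01334025 = 13.92418864
  phi_hat_1 = [gamma(1) gamma(0) - gamma(1) gamma(2)] / det = [(0.1155)(3.7333) - (0.1155)(-2.5363)] / 13.92418864 = 0.7241388 / 13.92418864 = 0.052
  phi_hat_2 = [gamma(0) gamma(2) - gamma(1)^2] / det = [(3.7333)(-2.5363) - (0.1155)^2] / 13.92418864 = -9.48210904 / 13.92418864 = -0.681
So phi_hat = [0.0520, -0.6810].
Therefore phi_hat_2 = -0.6810.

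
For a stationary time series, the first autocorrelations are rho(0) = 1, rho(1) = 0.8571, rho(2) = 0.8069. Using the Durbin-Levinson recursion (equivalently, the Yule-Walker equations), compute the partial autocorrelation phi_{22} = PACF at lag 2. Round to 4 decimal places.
\phi_{22} = 0.2724

The PACF at lag k is phi_{kk}, the last component of the solution
to the Yule-Walker system G_k phi = r_k where
  (G_k)_{ij} = rho(|i - j|), (r_k)_i = rho(i), i,j = 1..k.
Equivalently, Durbin-Levinson gives phi_{kk} iteratively:
  phi_{11} = rho(1)
  phi_{kk} = [rho(k) - sum_{j=1..k-1} phi_{k-1,j} rho(k-j)]
            / [1 - sum_{j=1..k-1} phi_{k-1,j} rho(j)],
  phi_{k,j} = phi_{k-1,j} - phi_{kk} phi_{k-1,k-j},  j = 1..k-1.
Step k = 1:
  phi_11 = rho(1) = 0.8571.
Step k = 2:
  phi_22 = [rho(2) - phi_11 rho(1)] / [1 - phi_11 rho(1)] = [0.8069 - (0.8571)(0.8571)] / [1 - (0.8571)(0.8571)]
         = 0.07227959 / 0.26537959 = 0.2724.
Therefore phi_{22} = 0.2724.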